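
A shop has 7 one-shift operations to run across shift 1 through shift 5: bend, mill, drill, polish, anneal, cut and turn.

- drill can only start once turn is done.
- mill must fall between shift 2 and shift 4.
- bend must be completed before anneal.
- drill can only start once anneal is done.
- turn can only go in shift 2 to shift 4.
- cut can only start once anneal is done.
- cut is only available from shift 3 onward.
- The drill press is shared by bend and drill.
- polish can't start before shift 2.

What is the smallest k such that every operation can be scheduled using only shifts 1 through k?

The precedence chain requires at least 3 distinct shifts.
3 works (last occupied shift: shift 3): for example turn in shift 2, bend in shift 1, drill in shift 3, polish in shift 2, anneal in shift 2, mill in shift 2, cut in shift 3.

3 shifts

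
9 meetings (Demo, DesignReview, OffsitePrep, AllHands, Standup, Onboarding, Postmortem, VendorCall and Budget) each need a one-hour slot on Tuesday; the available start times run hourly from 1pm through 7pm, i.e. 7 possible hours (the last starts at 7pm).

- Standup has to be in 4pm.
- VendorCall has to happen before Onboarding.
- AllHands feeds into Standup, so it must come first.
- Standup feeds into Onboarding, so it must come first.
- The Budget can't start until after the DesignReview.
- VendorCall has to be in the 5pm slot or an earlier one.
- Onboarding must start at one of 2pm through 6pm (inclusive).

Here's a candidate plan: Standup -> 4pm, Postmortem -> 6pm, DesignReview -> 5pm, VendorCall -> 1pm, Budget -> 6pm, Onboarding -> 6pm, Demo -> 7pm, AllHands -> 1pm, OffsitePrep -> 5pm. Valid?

AllHands feeds into Standup, so it must come first — holds.
The Budget can't start until after the DesignReview — holds.
Standup has to be in 4pm — holds.
Standup feeds into Onboarding, so it must come first — holds.
Onboarding must start at one of 2pm through 6pm (inclusive) — holds.
VendorCall has to be in the 5pm slot or an earlier one — holds.
VendorCall has to happen before Onboarding — holds.

Yes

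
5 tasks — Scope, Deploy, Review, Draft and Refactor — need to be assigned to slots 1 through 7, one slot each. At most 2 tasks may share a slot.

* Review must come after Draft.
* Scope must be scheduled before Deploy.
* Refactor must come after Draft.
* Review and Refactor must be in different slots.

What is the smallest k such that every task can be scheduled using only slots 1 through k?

The precedence chain requires at least 2 distinct slots.
With at most 2 per slot and 5 tasks, at least 3 slots are needed.
3 works (last occupied slot: 3): for example Draft in 1; Deploy in 2; Review in 2; Scope in 1; Refactor in 3.

3 slots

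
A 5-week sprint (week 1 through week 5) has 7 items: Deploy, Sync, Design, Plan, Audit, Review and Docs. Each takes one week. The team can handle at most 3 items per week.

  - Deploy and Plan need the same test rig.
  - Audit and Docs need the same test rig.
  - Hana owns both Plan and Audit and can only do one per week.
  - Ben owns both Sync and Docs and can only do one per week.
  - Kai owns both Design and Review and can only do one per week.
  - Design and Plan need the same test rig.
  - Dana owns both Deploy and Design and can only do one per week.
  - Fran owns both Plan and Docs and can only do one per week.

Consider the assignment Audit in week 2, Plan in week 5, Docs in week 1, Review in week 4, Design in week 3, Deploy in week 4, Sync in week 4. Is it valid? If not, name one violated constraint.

Audit and Docs need the same test rig — holds.
Ben owns both Sync and Docs and can only do one per week — holds.
Dana owns both Deploy and Design and can only do one per week — holds.
Design and Plan need the same test rig — holds.
Fran owns both Plan and Docs and can only do one per week — holds.
Deploy and Plan need the same test rig — holds.
Kai owns both Design and Review and can only do one per week — holds.
Hana owns both Plan and Audit and can only do one per week — holds.
The team can handle at most 3 items per week — holds.

Yes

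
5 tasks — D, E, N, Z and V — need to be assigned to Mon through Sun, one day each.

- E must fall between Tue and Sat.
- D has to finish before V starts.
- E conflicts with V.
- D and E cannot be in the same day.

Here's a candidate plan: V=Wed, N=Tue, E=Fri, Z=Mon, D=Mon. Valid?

Valid

E conflicts with V — holds.
E must fall between Tue and Sat — holds.
D and E cannot be in the same day — holds.
D has to finish before V starts — holds.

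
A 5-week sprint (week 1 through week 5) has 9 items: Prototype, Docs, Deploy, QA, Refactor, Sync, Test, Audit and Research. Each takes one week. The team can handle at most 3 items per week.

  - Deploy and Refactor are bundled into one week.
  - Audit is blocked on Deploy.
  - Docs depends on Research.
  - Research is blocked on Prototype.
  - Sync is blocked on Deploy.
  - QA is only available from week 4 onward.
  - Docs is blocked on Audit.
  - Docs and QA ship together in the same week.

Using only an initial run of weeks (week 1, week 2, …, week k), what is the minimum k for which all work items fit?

4

The precedence chain requires at least 3 distinct weeks.
With at most 3 per week and 9 work items, at least 3 weeks are needed.
QA can't be placed before week 4, so the schedule must run through at least week 4.
4 works (last occupied week: week 4): for example Deploy -> week 1, Docs -> week 4, Prototype -> week 1, Research -> week 2, QA -> week 4, Refactor -> week 1, Audit -> week 2, Test -> week 3, Sync -> week 2.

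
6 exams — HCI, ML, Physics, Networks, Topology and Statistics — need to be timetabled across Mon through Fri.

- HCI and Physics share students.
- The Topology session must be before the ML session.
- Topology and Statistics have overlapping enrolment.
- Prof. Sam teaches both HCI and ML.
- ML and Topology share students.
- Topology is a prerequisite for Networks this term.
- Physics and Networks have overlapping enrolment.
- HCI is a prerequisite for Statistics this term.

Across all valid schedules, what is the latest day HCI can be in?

Thu

Downstream work caps HCI at Thu.
HCI at Thu is achievable: Networks=Tue; Physics=Mon; HCI=Thu; Topology=Mon; Statistics=Fri; ML=Tue.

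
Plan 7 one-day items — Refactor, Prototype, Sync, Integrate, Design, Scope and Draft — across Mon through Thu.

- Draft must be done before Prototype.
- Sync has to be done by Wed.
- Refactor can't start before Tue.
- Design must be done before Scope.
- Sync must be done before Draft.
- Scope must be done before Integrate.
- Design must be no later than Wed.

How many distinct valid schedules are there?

Splitting on Refactor: it can be Tue (16), Wed (16), Thu (16). Listing each branch's schedules as (Prototype, Sync, Integrate, Design, Scope, Draft):
Refactor=Tue: (Wed,Mon,Wed,Mon,Tue,Tue) (Wed,Mon,Thu,Mon,Tue,Tue) (Wed,Mon,Thu,Mon,Wed,Tue) (Wed,Mon,Thu,Tue,Wed,Tue) (Thu,Mon,Wed,Mon,Tue,Tue) (Thu,Mon,Wed,Mon,Tue,Wed) (Thu,Mon,Thu,Mon,Tue,Tue) (Thu,Mon,Thu,Mon,Tue,Wed) (Thu,Mon,Thu,Mon,Wed,Tue) (Thu,Mon,Thu,Mon,Wed,Wed) (Thu,Mon,Thu,Tue,Wed,Tue) (Thu,Mon,Thu,Tue,Wed,Wed) (Thu,Tue,Wed,Mon,Tue,Wed) (Thu,Tue,Thu,Mon,Tue,Wed) (Thu,Tue,Thu,Mon,Wed,Wed) (Thu,Tue,Thu,Tue,Wed,Wed) — 16.
Refactor=Wed: (Wed,Mon,Wed,Mon,Tue,Tue) (Wed,Mon,Thu,Mon,Tue,Tue) (Wed,Mon,Thu,Mon,Wed,Tue) (Wed,Mon,Thu,Tue,Wed,Tue) (Thu,Mon,Wed,Mon,Tue,Tue) (Thu,Mon,Wed,Mon,Tue,Wed) (Thu,Mon,Thu,Mon,Tue,Tue) (Thu,Mon,Thu,Mon,Tue,Wed) (Thu,Mon,Thu,Mon,Wed,Tue) (Thu,Mon,Thu,Mon,Wed,Wed) (Thu,Mon,Thu,Tue,Wed,Tue) (Thu,Mon,Thu,Tue,Wed,Wed) (Thu,Tue,Wed,Mon,Tue,Wed) (Thu,Tue,Thu,Mon,Tue,Wed) (Thu,Tue,Thu,Mon,Wed,Wed) (Thu,Tue,Thu,Tue,Wed,Wed) — 16.
Refactor=Thu: (Wed,Mon,Wed,Mon,Tue,Tue) (Wed,Mon,Thu,Mon,Tue,Tue) (Wed,Mon,Thu,Mon,Wed,Tue) (Wed,Mon,Thu,Tue,Wed,Tue) (Thu,Mon,Wed,Mon,Tue,Tue) (Thu,Mon,Wed,Mon,Tue,Wed) (Thu,Mon,Thu,Mon,Tue,Tue) (Thu,Mon,Thu,Mon,Tue,Wed) (Thu,Mon,Thu,Mon,Wed,Tue) (Thu,Mon,Thu,Mon,Wed,Wed) (Thu,Mon,Thu,Tue,Wed,Tue) (Thu,Mon,Thu,Tue,Wed,Wed) (Thu,Tue,Wed,Mon,Tue,Wed) (Thu,Tue,Thu,Mon,Tue,Wed) (Thu,Tue,Thu,Mon,Wed,Wed) (Thu,Tue,Thu,Tue,Wed,Wed) — 16.
Summing: 16 + 16 + 16 = 48.

48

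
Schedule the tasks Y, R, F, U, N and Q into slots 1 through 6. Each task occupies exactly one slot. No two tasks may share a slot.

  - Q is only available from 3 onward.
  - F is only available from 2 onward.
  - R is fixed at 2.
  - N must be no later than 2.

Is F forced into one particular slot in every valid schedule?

F can be 3 (e.g. Y in 5; R in 2; N in 1; U in 6; F in 3; Q in 4) or 4 (e.g. Y in 5, U in 6, Q in 3, F in 4, R in 2, N in 1).

No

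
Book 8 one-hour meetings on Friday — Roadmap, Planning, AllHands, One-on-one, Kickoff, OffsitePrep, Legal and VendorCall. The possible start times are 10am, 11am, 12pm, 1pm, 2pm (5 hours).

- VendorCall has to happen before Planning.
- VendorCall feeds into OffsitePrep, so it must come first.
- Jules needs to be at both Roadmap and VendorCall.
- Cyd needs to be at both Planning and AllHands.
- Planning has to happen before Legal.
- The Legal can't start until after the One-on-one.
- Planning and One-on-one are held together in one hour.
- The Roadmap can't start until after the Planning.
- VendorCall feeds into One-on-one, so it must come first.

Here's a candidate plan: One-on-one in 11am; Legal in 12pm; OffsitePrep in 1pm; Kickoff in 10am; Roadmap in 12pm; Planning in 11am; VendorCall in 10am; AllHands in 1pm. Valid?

Valid

VendorCall has to happen before Planning — holds.
The Legal can't start until after the One-on-one — holds.
Jules needs to be at both Roadmap and VendorCall — holds.
Planning has to happen before Legal — holds.
VendorCall feeds into OffsitePrep, so it must come first — holds.
The Roadmap can't start until after the Planning — holds.
Planning and One-on-one are held together in one hour — holds.
VendorCall feeds into One-on-one, so it must come first — holds.
Cyd needs to be at both Planning and AllHands — holds.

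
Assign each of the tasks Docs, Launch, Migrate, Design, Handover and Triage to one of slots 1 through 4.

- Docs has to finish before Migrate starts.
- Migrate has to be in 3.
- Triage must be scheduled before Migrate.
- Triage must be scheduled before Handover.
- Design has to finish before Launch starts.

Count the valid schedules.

Splitting on Docs: it can be 1 (30), 2 (30). Listing each branch's schedules as (Launch, Migrate, Design, Handover, Triage):
Docs=1: (2,3,1,2,1) (2,3,1,3,1) (2,3,1,3,2) (2,3,1,4,1) (2,3,1,4,2) (3,3,1,2,1) (3,3,1,3,1) (3,3,1,3,2) (3,3,1,4,1) (3,3,1,4,2) (3,3,2,2,1) (3,3,2,3,1) (3,3,2,3,2) (3,3,2,4,1) (3,3,2,4,2) (4,3,1,2,1) (4,3,1,3,1) (4,3,1,3,2) (4,3,1,4,1) (4,3,1,4,2) (4,3,2,2,1) (4,3,2,3,1) (4,3,2,3,2) (4,3,2,4,1) (4,3,2,4,2) (4,3,3,2,1) (4,3,3,3,1) (4,3,3,3,2) (4,3,3,4,1) (4,3,3,4,2) — 30.
Docs=2: (2,3,1,2,1) (2,3,1,3,1) (2,3,1,3,2) (2,3,1,4,1) (2,3,1,4,2) (3,3,1,2,1) (3,3,1,3,1) (3,3,1,3,2) (3,3,1,4,1) (3,3,1,4,2) (3,3,2,2,1) (3,3,2,3,1) (3,3,2,3,2) (3,3,2,4,1) (3,3,2,4,2) (4,3,1,2,1) (4,3,1,3,1) (4,3,1,3,2) (4,3,1,4,1) (4,3,1,4,2) (4,3,2,2,1) (4,3,2,3,1) (4,3,2,3,2) (4,3,2,4,1) (4,3,2,4,2) (4,3,3,2,1) (4,3,3,3,1) (4,3,3,3,2) (4,3,3,4,1) (4,3,3,4,2) — 30.
Summing: 30 + 30 = 60.

60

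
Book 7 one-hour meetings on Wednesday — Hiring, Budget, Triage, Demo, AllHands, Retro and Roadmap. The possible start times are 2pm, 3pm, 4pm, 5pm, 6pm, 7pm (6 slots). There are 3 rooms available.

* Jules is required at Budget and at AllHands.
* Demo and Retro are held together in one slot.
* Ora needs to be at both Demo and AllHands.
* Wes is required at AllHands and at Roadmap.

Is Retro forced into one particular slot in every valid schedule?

Retro can be 2pm (e.g. AllHands=4pm; Budget=3pm; Demo=2pm; Roadmap=3pm; Hiring=2pm; Triage=3pm; Retro=2pm) or 3pm (e.g. Hiring=2pm; Demo=3pm; AllHands=4pm; Roadmap=3pm; Retro=3pm; Triage=2pm; Budget=2pm).

No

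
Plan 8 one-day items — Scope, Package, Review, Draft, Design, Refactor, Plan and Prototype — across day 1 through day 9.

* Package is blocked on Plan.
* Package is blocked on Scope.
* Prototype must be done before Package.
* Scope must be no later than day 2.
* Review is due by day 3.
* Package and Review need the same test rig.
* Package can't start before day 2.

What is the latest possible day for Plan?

day 8

Downstream work caps Plan at day 8.
Plan at day 8 is achievable: Scope in day 1, Refactor in day 1, Draft in day 1, Package in day 9, Prototype in day 1, Plan in day 8, Design in day 1, Review in day 1.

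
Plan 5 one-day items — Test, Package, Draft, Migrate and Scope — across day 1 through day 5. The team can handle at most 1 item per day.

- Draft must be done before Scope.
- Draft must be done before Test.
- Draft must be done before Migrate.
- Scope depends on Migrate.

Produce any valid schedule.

Draft in day 1, Test in day 4, Scope in day 3, Migrate in day 2, Package in day 5

Checking: Draft(day 1) before Scope(day 3); Draft(day 1) before Test(day 4); Migrate(day 2) before Scope(day 3); Draft(day 1) before Migrate(day 2); max 1 per day (cap 1).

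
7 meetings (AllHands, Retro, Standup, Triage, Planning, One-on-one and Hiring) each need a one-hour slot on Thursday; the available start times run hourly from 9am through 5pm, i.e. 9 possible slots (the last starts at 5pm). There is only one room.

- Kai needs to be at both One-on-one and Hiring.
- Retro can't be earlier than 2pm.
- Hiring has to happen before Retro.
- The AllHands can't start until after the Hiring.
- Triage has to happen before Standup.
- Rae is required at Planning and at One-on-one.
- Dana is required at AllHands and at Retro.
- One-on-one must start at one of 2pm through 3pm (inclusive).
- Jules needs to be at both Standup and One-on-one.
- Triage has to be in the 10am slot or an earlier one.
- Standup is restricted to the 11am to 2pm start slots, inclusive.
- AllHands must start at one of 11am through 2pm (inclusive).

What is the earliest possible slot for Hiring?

9am

Downstream work caps Hiring at 1pm.
Hiring at 9am is achievable: One-on-one -> 2pm; Planning -> 1pm; Retro -> 3pm; Standup -> 12pm; Hiring -> 9am; Triage -> 10am; AllHands -> 11am.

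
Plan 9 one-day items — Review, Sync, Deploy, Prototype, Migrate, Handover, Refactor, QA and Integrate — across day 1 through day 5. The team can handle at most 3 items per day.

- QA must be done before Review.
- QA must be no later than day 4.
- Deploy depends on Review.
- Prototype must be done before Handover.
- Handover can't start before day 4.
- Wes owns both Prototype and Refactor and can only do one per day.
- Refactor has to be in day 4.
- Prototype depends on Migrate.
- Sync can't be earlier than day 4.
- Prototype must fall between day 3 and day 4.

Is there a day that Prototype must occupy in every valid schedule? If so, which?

Prototype's window is day 3–day 4.
Refactor is fixed at day 4, and Prototype can't share a day with Refactor.
So Prototype must be day 3.

day 3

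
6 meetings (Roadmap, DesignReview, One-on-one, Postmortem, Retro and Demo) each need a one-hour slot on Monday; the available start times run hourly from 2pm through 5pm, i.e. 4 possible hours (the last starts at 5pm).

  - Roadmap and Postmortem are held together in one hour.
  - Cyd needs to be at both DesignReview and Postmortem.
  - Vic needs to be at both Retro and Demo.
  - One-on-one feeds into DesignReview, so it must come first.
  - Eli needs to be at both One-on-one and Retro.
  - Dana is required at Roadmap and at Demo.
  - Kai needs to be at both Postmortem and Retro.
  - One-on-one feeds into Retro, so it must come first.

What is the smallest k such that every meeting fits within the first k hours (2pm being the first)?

The precedence chain requires at least 2 distinct hours.
Could 2 hours be enough, i.e. nothing placed later than 3pm? No: Retro must come after One-on-one (at 2pm or later) → {3pm}; One-on-one must come before Retro (at 3pm or earlier) → {2pm}; DesignReview must come after One-on-one (at 2pm or later) → {3pm}; Demo can't share with Retro (3pm) → {2pm}; Postmortem can't share with DesignReview (3pm) → {2pm}; Roadmap can't share with Demo (2pm) → {3pm}; Roadmap must be in the same hour as Postmortem (in {2pm}) → nothing is left.
So 2 hours is not enough.
3 works (last occupied hour: 4pm): for example Postmortem -> 2pm; One-on-one -> 2pm; Demo -> 4pm; Roadmap -> 2pm; DesignReview -> 3pm; Retro -> 3pm.

3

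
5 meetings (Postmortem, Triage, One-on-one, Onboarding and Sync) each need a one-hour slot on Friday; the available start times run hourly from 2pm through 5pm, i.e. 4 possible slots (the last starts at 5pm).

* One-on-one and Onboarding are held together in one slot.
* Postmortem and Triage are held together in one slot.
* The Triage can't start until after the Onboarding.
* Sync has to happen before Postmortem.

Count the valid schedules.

14

Splitting on Postmortem: it can be 3pm (1), 4pm (4), 5pm (9). Listing each branch's schedules as (Triage, One-on-one, Onboarding, Sync):
Postmortem=3pm: (3pm,2pm,2pm,2pm) — 1.
Postmortem=4pm: (4pm,2pm,2pm,2pm) (4pm,2pm,2pm,3pm) (4pm,3pm,3pm,2pm) (4pm,3pm,3pm,3pm) — 4.
Postmortem=5pm: (5pm,2pm,2pm,2pm) (5pm,2pm,2pm,3pm) (5pm,2pm,2pm,4pm) (5pm,3pm,3pm,2pm) (5pm,3pm,3pm,3pm) (5pm,3pm,3pm,4pm) (5pm,4pm,4pm,2pm) (5pm,4pm,4pm,3pm) (5pm,4pm,4pm,4pm) — 9.
Summing: 1 + 4 + 9 = 14.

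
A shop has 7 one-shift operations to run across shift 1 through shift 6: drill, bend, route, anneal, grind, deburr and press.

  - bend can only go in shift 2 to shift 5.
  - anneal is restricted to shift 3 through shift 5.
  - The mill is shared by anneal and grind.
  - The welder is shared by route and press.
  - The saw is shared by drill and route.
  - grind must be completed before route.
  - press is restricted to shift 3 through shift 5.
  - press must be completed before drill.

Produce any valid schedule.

press -> shift 3; grind -> shift 1; anneal -> shift 3; bend -> shift 2; route -> shift 2; drill -> shift 4; deburr -> shift 1

Checking: press(shift 3) before drill(shift 4); grind(shift 1) before route(shift 2); anneal(shift 3) != grind(shift 1); drill(shift 4) != route(shift 2); route(shift 2) != press(shift 3); press=shift 3 in [shift 3,shift 5]; bend=shift 2 in [shift 2,shift 5]; anneal=shift 3 in [shift 3,shift 5].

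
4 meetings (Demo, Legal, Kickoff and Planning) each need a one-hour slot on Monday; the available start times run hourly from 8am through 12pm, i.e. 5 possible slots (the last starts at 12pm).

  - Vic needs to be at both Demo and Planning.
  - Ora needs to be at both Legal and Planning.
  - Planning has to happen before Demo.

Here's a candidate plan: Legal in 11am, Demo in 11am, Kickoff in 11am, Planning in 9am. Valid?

Yes

Planning has to happen before Demo — holds.
Vic needs to be at both Demo and Planning — holds.
Ora needs to be at both Legal and Planning — holds.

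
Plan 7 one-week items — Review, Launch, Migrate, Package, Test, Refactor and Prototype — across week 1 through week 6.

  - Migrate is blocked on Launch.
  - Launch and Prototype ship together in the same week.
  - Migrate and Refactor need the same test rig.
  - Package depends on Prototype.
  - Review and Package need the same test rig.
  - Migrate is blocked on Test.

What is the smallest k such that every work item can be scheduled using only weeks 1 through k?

2 weeks

The precedence chain requires at least 2 distinct weeks.
2 works (last occupied week: week 2): for example Package -> week 2, Prototype -> week 1, Migrate -> week 2, Launch -> week 1, Refactor -> week 1, Review -> week 1, Test -> week 1.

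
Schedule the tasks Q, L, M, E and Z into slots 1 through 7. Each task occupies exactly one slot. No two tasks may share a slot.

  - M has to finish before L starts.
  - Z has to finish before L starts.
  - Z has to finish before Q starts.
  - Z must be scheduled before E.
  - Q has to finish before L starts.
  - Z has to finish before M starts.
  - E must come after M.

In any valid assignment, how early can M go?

Precedence pushes M to at least 2; downstream work caps M at 6.
M at 2 is achievable: Z -> 1, Q -> 3, M -> 2, L -> 4, E -> 5.

2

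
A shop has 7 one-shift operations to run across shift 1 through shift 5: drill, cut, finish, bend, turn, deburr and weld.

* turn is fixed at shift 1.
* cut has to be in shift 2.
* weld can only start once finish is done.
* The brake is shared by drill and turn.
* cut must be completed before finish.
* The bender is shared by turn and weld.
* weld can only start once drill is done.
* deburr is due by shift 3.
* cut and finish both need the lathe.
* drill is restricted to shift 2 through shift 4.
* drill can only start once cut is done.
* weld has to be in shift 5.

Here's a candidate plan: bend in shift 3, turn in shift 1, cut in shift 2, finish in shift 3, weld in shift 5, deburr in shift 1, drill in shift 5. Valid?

No. drill is restricted to shift 2 through shift 4 is not satisfied.

weld has to be in shift 5 — holds.
cut and finish both need the lathe — holds.
The brake is shared by drill and turn — holds.
drill is restricted to shift 2 through shift 4 — violated.
cut must be completed before finish — holds.
weld can only start once finish is done — holds.
weld can only start once drill is done — violated.
The bender is shared by turn and weld — holds.
cut has to be in shift 2 — holds.
deburr is due by shift 3 — holds.
turn is fixed at shift 1 — holds.
drill can only start once cut is done — holds.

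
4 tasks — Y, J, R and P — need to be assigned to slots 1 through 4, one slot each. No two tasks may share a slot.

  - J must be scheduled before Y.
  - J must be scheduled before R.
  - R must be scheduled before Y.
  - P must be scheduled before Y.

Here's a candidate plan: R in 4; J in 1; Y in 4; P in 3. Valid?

No — it violates: No two tasks may share a slot

R must be scheduled before Y — violated.
J must be scheduled before R — holds.
J must be scheduled before Y — holds.
P must be scheduled before Y — holds.
No two tasks may share a slot — violated.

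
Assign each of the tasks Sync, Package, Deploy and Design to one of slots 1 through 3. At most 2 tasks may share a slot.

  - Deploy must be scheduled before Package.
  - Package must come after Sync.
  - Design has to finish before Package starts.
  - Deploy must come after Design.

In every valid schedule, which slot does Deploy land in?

Precedence pushes Deploy to at least 2; downstream work caps Deploy at 2.
So Deploy is pinned to 2.

2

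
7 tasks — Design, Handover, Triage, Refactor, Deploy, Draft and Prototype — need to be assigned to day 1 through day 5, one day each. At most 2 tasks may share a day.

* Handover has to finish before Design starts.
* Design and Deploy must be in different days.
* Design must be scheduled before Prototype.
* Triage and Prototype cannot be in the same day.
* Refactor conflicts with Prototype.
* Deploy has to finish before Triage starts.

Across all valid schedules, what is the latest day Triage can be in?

Precedence pushes Triage to at least day 2.
Triage at day 5 is achievable: Prototype in day 3; Deploy in day 1; Design in day 2; Triage in day 5; Refactor in day 2; Draft in day 3; Handover in day 1.

day 5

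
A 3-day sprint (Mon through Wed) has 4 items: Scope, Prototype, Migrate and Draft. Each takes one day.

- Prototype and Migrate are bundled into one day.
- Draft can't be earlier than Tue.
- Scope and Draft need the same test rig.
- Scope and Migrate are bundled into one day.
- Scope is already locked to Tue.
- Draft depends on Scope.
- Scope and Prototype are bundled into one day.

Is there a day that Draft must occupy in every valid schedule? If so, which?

Draft's window is Tue–Wed.
Scope is fixed at Tue, and Draft can't share a day with Scope.
So Draft must be Wed.

Wed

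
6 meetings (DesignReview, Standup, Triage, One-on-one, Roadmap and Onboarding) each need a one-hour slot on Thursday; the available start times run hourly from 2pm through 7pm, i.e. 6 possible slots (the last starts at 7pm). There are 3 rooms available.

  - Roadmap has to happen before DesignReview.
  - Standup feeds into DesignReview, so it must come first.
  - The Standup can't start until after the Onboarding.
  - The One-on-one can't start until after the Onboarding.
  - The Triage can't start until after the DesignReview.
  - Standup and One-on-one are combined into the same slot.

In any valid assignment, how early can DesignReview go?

4pm

Precedence pushes DesignReview to at least 4pm; downstream work caps DesignReview at 6pm.
DesignReview at 4pm is achievable: Onboarding=2pm; Triage=5pm; DesignReview=4pm; Roadmap=2pm; Standup=3pm; One-on-one=3pm.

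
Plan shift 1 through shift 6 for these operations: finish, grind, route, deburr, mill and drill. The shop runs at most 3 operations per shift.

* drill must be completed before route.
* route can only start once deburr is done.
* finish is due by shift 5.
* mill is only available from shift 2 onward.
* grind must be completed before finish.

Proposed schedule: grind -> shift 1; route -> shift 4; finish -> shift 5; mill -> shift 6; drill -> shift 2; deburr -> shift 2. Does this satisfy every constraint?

Yes, all constraints hold

mill is only available from shift 2 onward — holds.
route can only start once deburr is done — holds.
grind must be completed before finish — holds.
drill must be completed before route — holds.
finish is due by shift 5 — holds.
The shop runs at most 3 operations per shift — holds.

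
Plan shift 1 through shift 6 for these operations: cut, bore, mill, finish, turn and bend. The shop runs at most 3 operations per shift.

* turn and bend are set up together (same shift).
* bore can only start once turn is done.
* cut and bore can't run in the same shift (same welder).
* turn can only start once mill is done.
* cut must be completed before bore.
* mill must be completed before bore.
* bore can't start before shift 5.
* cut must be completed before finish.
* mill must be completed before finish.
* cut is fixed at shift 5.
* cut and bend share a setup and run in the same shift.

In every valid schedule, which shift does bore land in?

bore's window is shift 5–shift 6.
cut is fixed at shift 5, and bore can't share a shift with cut.
So bore must be shift 6.

shift 6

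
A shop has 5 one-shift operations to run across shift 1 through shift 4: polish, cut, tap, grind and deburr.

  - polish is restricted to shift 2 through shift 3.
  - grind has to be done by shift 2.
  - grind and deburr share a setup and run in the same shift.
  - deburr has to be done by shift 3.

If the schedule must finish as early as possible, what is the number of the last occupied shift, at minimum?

2

polish can't be placed before shift 2, so the schedule must run through at least shift 2.
2 works (last occupied shift: shift 2): for example tap in shift 1, polish in shift 2, cut in shift 1, deburr in shift 1, grind in shift 1.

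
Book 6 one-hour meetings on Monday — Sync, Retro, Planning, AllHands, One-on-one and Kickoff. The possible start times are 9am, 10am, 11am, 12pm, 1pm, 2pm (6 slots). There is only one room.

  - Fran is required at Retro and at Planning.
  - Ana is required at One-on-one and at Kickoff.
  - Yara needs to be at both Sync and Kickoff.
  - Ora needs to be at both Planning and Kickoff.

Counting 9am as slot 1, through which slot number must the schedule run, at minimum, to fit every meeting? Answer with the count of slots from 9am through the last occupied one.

With at most 1 per slot and 6 meetings, at least 6 slots are needed.
6 works (last occupied slot: 2pm): for example AllHands=12pm; Sync=9am; Retro=10am; Planning=11am; One-on-one=1pm; Kickoff=2pm.

6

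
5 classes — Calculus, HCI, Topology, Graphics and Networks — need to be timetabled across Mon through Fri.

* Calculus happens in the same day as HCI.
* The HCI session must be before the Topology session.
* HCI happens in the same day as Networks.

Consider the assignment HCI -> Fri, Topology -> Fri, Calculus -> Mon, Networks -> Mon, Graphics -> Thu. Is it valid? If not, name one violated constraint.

The HCI session must be before the Topology session — violated.
HCI happens in the same day as Networks — violated.
Calculus happens in the same day as HCI — violated.

No. Calculus happens in the same day as HCI is not satisfied.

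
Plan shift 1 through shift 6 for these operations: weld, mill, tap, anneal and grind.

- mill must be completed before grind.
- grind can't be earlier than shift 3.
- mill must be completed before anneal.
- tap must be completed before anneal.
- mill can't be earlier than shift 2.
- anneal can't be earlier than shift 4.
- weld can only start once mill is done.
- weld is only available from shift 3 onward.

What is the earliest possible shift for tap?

Downstream work caps tap at shift 5.
tap at shift 1 is achievable: tap in shift 1; anneal in shift 4; grind in shift 3; weld in shift 3; mill in shift 2.

shift 1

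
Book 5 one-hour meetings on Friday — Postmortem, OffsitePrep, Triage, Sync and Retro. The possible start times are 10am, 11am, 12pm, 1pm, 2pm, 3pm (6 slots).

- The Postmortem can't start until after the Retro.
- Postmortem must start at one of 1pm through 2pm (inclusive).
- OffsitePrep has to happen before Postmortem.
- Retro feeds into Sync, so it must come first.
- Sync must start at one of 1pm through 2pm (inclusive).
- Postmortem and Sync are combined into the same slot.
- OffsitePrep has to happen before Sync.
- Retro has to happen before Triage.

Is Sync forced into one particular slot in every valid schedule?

No

Sync can be 1pm (e.g. Retro=10am; OffsitePrep=10am; Sync=1pm; Triage=11am; Postmortem=1pm) or 2pm (e.g. Sync=2pm, Postmortem=2pm, OffsitePrep=10am, Retro=10am, Triage=11am).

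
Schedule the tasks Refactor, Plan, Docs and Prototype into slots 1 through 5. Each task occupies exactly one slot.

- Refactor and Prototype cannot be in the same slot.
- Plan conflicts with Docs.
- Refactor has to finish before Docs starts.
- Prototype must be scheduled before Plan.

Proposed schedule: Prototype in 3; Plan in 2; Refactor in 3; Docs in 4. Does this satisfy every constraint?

Refactor and Prototype cannot be in the same slot — violated.
Prototype must be scheduled before Plan — violated.
Plan conflicts with Docs — holds.
Refactor has to finish before Docs starts — holds.

Invalid. Prototype must be scheduled before Plan.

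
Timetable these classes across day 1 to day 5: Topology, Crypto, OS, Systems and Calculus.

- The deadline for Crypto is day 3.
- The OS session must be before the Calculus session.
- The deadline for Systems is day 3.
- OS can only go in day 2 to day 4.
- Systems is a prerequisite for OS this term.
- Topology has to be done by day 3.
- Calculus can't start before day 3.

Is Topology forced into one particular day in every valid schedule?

Topology can be day 1 (e.g. Systems -> day 1; OS -> day 2; Calculus -> day 3; Crypto -> day 1; Topology -> day 1) or day 2 (e.g. Crypto=day 1, Calculus=day 3, Topology=day 2, OS=day 2, Systems=day 1).

No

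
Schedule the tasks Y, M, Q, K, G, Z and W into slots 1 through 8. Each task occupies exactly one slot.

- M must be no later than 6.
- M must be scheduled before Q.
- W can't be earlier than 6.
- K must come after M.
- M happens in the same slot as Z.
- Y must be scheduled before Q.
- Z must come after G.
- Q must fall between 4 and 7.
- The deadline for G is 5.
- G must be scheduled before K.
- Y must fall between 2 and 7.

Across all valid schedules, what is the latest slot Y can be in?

6

Y is available from 2; Y's own window allows nothing later than 7; downstream work caps Y at 6.
Y at 6 is achievable: W=6; Y=6; K=3; Z=2; Q=7; M=2; G=1.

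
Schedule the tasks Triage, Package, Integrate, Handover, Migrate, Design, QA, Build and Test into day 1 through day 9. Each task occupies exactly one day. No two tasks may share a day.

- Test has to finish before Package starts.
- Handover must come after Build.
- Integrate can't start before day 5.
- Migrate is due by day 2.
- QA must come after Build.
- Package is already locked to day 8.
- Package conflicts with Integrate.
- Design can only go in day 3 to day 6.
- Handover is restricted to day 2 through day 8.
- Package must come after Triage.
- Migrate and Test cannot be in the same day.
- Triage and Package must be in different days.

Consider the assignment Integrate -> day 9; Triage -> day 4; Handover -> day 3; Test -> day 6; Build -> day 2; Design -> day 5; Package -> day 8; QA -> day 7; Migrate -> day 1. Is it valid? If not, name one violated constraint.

Migrate is due by day 2 — holds.
Integrate can't start before day 5 — holds.
Handover is restricted to day 2 through day 8 — holds.
No two tasks may share a day — holds.
QA must come after Build — holds.
Package is already locked to day 8 — holds.
Package must come after Triage — holds.
Triage and Package must be in different days — holds.
Test has to finish before Package starts — holds.
Migrate and Test cannot be in the same day — holds.
Package conflicts with Integrate — holds.
Handover must come after Build — holds.
Design can only go in day 3 to day 6 — holds.

Yes, all constraints hold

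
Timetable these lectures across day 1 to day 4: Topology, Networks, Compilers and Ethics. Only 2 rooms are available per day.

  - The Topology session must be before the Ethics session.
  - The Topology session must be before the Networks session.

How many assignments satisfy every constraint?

50

Splitting on Topology: it can be day 1 (33), day 2 (14), day 3 (3). Listing each branch's schedules as (Networks, Compilers, Ethics) by day number:
Topology=day 1: (2,1,2) (2,1,3) (2,1,4) (2,2,3) (2,2,4) (2,3,2) (2,3,3) (2,3,4) (2,4,2) (2,4,3) (2,4,4) (3,1,2) (3,1,3) (3,1,4) (3,2,2) (3,2,3) (3,2,4) (3,3,2) (3,3,4) (3,4,2) (3,4,3) (3,4,4) (4,1,2) (4,1,3) (4,1,4) (4,2,2) (4,2,3) (4,2,4) (4,3,2) (4,3,3) (4,3,4) (4,4,2) (4,4,3) — 33.
Topology=day 2: (3,1,3) (3,1,4) (3,2,3) (3,2,4) (3,3,4) (3,4,3) (3,4,4) (4,1,3) (4,1,4) (4,2,3) (4,2,4) (4,3,3) (4,3,4) (4,4,3) — 14.
Topology=day 3: (4,1,4) (4,2,4) (4,3,4) — 3.
Summing: 33 + 14 + 3 = 50.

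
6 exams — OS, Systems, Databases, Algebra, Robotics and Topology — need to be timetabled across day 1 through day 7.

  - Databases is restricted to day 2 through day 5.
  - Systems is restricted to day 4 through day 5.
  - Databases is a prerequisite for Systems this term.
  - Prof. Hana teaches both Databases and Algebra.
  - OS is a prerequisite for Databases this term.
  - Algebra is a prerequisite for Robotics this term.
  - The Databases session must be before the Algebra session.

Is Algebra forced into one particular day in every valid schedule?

Algebra can be day 3 (e.g. Systems in day 4, Databases in day 2, OS in day 1, Algebra in day 3, Robotics in day 4, Topology in day 1) or day 4 (e.g. Robotics=day 5, Databases=day 2, Algebra=day 4, OS=day 1, Topology=day 1, Systems=day 4).

No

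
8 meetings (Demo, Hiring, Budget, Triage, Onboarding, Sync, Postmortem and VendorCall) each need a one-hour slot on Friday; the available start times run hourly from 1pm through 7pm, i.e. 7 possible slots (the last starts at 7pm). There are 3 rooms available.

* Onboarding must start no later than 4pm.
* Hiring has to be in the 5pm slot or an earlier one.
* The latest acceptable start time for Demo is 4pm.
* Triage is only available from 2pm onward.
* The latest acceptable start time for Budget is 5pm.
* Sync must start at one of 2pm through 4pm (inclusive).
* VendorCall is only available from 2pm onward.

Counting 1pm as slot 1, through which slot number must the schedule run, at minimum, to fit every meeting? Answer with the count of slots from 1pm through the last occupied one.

3 slots

With at most 3 per slot and 8 meetings, at least 3 slots are needed.
Triage can't be placed before 2pm — that is slot 2 counting from 1pm — so the schedule must run through at least 2 slots.
3 works (last occupied slot: 3pm): for example Budget=1pm, Hiring=1pm, Postmortem=3pm, Sync=2pm, VendorCall=2pm, Demo=1pm, Triage=2pm, Onboarding=3pm.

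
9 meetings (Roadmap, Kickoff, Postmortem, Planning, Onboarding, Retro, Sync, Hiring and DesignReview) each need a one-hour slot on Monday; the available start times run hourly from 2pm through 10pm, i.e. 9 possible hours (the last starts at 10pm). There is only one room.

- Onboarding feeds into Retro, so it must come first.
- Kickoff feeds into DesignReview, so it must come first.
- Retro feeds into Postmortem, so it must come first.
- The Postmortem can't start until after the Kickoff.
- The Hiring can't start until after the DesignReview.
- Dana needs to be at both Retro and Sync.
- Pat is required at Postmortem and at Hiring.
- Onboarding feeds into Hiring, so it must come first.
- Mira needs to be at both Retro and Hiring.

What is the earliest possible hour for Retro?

Precedence pushes Retro to at least 3pm; downstream work caps Retro at 9pm.
Retro at 3pm is achievable: Planning=9pm; Kickoff=4pm; Postmortem=5pm; Roadmap=8pm; Onboarding=2pm; DesignReview=6pm; Hiring=7pm; Sync=10pm; Retro=3pm.

3pm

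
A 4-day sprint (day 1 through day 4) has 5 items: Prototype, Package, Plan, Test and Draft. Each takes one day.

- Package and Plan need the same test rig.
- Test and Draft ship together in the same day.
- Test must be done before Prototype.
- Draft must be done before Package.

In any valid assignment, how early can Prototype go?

Precedence pushes Prototype to at least day 2.
Prototype at day 2 is achievable: Package -> day 2; Test -> day 1; Plan -> day 1; Draft -> day 1; Prototype -> day 2.

day 2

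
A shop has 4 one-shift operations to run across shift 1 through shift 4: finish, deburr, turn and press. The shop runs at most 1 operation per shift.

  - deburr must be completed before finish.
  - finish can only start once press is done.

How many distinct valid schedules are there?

8

Splitting on finish: it can be shift 3 (2), shift 4 (6). Listing each branch's schedules as (deburr, turn, press) by shift number:
finish=shift 3: (1,4,2) (2,4,1) — 2.
finish=shift 4: (1,2,3) (1,3,2) (2,1,3) (2,3,1) (3,1,2) (3,2,1) — 6.
Summing: 2 + 6 = 8.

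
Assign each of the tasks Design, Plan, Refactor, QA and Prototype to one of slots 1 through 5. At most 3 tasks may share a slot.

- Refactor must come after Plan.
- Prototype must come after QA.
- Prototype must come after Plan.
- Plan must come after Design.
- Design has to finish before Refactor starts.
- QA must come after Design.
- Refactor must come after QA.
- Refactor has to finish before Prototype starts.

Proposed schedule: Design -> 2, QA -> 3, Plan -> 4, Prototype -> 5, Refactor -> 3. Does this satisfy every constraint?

Plan must come after Design — holds.
QA must come after Design — holds.
Refactor must come after QA — violated.
Prototype must come after QA — holds.
At most 3 tasks may share a slot — holds.
Refactor must come after Plan — violated.
Design has to finish before Refactor starts — holds.
Prototype must come after Plan — holds.
Refactor has to finish before Prototype starts — holds.

No — it violates: Refactor must come after Plan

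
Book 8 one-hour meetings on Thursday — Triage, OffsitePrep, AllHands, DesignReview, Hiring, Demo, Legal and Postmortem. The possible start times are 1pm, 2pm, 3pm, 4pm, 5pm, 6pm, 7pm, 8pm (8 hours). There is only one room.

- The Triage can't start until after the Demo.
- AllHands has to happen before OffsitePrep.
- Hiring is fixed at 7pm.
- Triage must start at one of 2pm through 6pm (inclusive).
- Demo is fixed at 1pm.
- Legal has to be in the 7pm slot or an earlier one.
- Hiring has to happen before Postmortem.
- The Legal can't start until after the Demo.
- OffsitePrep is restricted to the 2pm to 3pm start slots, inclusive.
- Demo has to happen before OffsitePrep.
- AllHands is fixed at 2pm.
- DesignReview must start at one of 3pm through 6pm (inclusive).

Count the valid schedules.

6

Splitting on Triage: it can be 4pm (2), 5pm (2), 6pm (2). Listing each branch's schedules as (OffsitePrep, AllHands, DesignReview, Hiring, Demo, Legal, Postmortem):
Triage=4pm: (3pm,2pm,5pm,7pm,1pm,6pm,8pm) (3pm,2pm,6pm,7pm,1pm,5pm,8pm) — 2.
Triage=5pm: (3pm,2pm,4pm,7pm,1pm,6pm,8pm) (3pm,2pm,6pm,7pm,1pm,4pm,8pm) — 2.
Triage=6pm: (3pm,2pm,4pm,7pm,1pm,5pm,8pm) (3pm,2pm,5pm,7pm,1pm,4pm,8pm) — 2.
Summing: 2 + 2 + 2 = 6.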